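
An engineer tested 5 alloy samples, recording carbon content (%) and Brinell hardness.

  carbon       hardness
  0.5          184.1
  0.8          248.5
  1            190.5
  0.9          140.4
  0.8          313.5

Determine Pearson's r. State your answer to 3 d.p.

-0.062

n = 5, Σx = 4, Σy = 1077, Σx² = 3.34, Σy² = 249929.72, Σxy = 858.51
nΣxy − ΣxΣy = 4292.55 − 4308 = -15.45
nΣx² − (Σx)² = 16.7 − 16 = 0.7; nΣy² − (Σy)² = 1249648.6 − 1159929 = 89719.6
r = -15.45 / √(0.7 × 89719.6) = -15.45 / 250.6067 ≈ -0.062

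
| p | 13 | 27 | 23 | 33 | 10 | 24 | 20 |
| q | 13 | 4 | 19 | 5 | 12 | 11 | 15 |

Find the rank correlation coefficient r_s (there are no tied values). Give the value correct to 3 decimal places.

-0.607

Rank p: 2, 6, 4, 7, 1, 5, 3
Rank q: 5, 1, 7, 2, 4, 3, 6
d = rank(p) − rank(q): -3, 5, -3, 5, -3, 2, -3; Σd² = 90
ρ = 1 − 6Σd² / [n(n²−1)] = 1 − 6×90 / (7×48) = 1 − 540/336 ≈ -0.607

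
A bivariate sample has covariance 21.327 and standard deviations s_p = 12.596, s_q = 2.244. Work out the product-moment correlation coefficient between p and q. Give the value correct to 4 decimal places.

0.7545

r = Cov(p,q) / (s_p · s_q) = 21.327 / (12.596 × 2.244)
  = 21.327 / 28.2654 ≈ 0.7545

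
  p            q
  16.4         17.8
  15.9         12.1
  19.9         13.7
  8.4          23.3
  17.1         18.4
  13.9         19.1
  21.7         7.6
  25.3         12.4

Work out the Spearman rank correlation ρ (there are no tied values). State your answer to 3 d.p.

Rank p: 4, 3, 6, 1, 5, 2, 7, 8
Rank q: 5, 2, 4, 8, 6, 7, 1, 3
d = rank(p) − rank(q): -1, 1, 2, -7, -1, -5, 6, 5; Σd² = 142
ρ = 1 − 6Σd² / [n(n²−1)] = 1 − 6×142 / (8×63) = 1 − 852/504 ≈ -0.690

-0.690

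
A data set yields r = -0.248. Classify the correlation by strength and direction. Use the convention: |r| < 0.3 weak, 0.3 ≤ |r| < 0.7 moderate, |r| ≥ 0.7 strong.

r = -0.248 < 0 so the relationship is negative.
|r| = 0.248, which falls in the weak range.

weak negative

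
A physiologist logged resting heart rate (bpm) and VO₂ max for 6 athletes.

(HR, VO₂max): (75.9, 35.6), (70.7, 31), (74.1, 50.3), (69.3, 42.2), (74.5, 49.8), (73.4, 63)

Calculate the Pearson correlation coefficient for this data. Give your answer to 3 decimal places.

n = 6, Σx = 437.9, Σy = 271.9, Σx² = 31990.41, Σy² = 12988.33, Σxy = 19879.73
nΣxy − ΣxΣy = 119278.38 − 119065.01 = 213.37
nΣx² − (Σx)² = 191942.46 − 191756.41 = 186.05; nΣy² − (Σy)² = 77929.98 − 73929.61 = 4000.37
r = 213.37 / √(186.05 × 4000.37) = 213.37 / 862.7102 ≈ 0.247

0.247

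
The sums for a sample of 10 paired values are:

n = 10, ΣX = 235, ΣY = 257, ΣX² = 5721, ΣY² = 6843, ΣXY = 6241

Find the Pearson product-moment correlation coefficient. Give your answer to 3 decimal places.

r = (nΣXY − ΣXΣY) / √[(nΣX² − (ΣX)²)(nΣY² − (ΣY)²)]
Numerator: 10×6241 − 235×257 = 2015
Denominator: √[(57210 − 55225)(68430 − 66049)] = √[1985 × 2381] = 2174.0021
r = 2015 / 2174.0021 ≈ 0.927

0.927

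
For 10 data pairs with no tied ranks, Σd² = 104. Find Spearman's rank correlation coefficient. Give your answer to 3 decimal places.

ρ = 1 − 6Σd² / [n(n²−1)] = 1 − 6×104 / (10×99)
  = 1 − 624/990 = 1 − 0.6303 ≈ 0.370

0.370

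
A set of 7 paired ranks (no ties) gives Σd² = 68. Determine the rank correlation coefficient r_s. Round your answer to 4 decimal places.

-0.2143

ρ = 1 − 6Σd² / [n(n²−1)] = 1 − 6×68 / (7×48)
  = 1 − 408/336 = 1 − 1.21429 ≈ -0.2143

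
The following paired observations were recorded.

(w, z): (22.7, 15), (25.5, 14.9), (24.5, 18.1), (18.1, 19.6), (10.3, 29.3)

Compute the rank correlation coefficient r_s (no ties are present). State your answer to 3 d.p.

-0.900

Rank w: 3, 5, 4, 2, 1
Rank z: 2, 1, 3, 4, 5
d = rank(w) − rank(z): 1, 4, 1, -2, -4; Σd² = 38
ρ = 1 − 6Σd² / [n(n²−1)] = 1 − 6×38 / (5×24) = 1 − 228/120 ≈ -0.900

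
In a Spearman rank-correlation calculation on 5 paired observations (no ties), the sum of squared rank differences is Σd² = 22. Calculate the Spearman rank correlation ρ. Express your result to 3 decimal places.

ρ = 1 − 6Σd² / [n(n²−1)] = 1 − 6×22 / (5×24)
  = 1 − 132/120 = 1 − 1.1000 ≈ -0.100

-0.100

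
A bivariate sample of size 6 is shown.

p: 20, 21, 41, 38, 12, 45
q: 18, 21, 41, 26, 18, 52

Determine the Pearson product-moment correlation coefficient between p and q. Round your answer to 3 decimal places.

n = 6, Σp = 177, Σq = 176, Σp² = 6135, Σq² = 6150, Σpq = 6026
nΣpq − ΣpΣq = 36156 − 31152 = 5004
nΣp² − (Σp)² = 36810 − 31329 = 5481; nΣq² − (Σq)² = 36900 − 30976 = 5924
r = 5004 / √(5481 × 5924) = 5004 / 5698.1966 ≈ 0.878

0.878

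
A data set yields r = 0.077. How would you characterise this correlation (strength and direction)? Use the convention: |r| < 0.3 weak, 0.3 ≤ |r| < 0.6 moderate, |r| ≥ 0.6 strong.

r = 0.077 > 0 so the relationship is positive.
|r| = 0.077, which falls in the weak range.

weak positive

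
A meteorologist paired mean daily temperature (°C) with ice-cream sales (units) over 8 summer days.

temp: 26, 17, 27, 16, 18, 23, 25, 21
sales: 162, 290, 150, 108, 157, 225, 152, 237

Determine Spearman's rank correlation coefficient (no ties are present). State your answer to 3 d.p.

-0.143

Rank temp: 7, 2, 8, 1, 3, 5, 6, 4
Rank sales: 5, 8, 2, 1, 4, 6, 3, 7
d = rank(temp) − rank(sales): 2, -6, 6, 0, -1, -1, 3, -3; Σd² = 96
ρ = 1 − 6Σd² / [n(n²−1)] = 1 − 6×96 / (8×63) = 1 − 576/504 ≈ -0.143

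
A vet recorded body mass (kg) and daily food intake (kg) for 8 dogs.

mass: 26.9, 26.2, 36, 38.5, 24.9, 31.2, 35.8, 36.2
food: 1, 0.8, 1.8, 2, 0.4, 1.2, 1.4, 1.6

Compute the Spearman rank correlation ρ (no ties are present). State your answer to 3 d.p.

Rank mass: 3, 2, 6, 8, 1, 4, 5, 7
Rank food: 3, 2, 7, 8, 1, 4, 5, 6
d = rank(mass) − rank(food): 0, 0, -1, 0, 0, 0, 0, 1; Σd² = 2
ρ = 1 − 6Σd² / [n(n²−1)] = 1 − 6×2 / (8×63) = 1 − 12/504 ≈ 0.976

0.976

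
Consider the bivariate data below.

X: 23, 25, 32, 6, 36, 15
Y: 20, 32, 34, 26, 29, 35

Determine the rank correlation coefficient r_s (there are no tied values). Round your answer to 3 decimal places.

0.143

Rank X: 3, 4, 5, 1, 6, 2
Rank Y: 1, 4, 5, 2, 3, 6
d = rank(X) − rank(Y): 2, 0, 0, -1, 3, -4; Σd² = 30
ρ = 1 − 6Σd² / [n(n²−1)] = 1 − 6×30 / (6×35) = 1 − 180/210 ≈ 0.143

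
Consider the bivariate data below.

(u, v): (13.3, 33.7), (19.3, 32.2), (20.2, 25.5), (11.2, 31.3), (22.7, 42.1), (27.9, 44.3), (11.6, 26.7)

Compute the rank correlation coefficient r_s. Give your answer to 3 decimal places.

Rank u: 3, 4, 5, 1, 6, 7, 2
Rank v: 5, 4, 1, 3, 6, 7, 2
d = rank(u) − rank(v): -2, 0, 4, -2, 0, 0, 0; Σd² = 24
ρ = 1 − 6Σd² / [n(n²−1)] = 1 − 6×24 / (7×48) = 1 − 144/336 ≈ 0.571

0.571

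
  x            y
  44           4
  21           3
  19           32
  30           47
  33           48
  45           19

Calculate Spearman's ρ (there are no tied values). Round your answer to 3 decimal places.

Rank x: 5, 2, 1, 3, 4, 6
Rank y: 2, 1, 4, 5, 6, 3
d = rank(x) − rank(y): 3, 1, -3, -2, -2, 3; Σd² = 36
ρ = 1 − 6Σd² / [n(n²−1)] = 1 − 6×36 / (6×35) = 1 − 216/210 ≈ -0.029

-0.029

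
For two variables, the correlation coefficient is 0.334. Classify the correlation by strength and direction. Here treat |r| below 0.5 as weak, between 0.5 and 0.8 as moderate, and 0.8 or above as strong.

weak positive

r = 0.334 > 0 so the relationship is positive.
|r| = 0.334, which falls in the weak range.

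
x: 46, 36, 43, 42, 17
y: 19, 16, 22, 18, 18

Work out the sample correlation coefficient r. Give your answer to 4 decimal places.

0.3487

n = 5, Σx = 184, Σy = 93, Σx² = 7314, Σy² = 1749, Σxy = 3458
nΣxy − ΣxΣy = 17290 − 17112 = 178
nΣx² − (Σx)² = 36570 − 33856 = 2714; nΣy² − (Σy)² = 8745 − 8649 = 96
r = 178 / √(2714 × 96) = 178 / 510.4351 ≈ 0.3487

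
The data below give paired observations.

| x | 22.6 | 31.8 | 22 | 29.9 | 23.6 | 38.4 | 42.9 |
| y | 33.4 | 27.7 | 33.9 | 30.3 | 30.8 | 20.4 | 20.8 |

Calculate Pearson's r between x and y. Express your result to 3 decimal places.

-0.962

n = 7, Σx = 211.2, Σy = 197.3, Σx² = 6771.94, Σy² = 5747.59, Σxy = 5690.03
nΣxy − ΣxΣy = 39830.21 − 41669.76 = -1839.55
nΣx² − (Σx)² = 47403.58 − 44605.44 = 2798.14; nΣy² − (Σy)² = 40233.13 − 38927.29 = 1305.84
r = -1839.55 / √(2798.14 × 1305.84) = -1839.55 / 1911.5238 ≈ -0.962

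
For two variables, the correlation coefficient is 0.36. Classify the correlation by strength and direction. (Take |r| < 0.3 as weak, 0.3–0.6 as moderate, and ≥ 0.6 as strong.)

moderate positive

r = 0.36 > 0 so the relationship is positive.
|r| = 0.36, which falls in the moderate range.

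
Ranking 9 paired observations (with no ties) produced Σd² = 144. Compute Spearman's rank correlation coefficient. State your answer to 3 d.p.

-0.200

ρ = 1 − 6Σd² / [n(n²−1)] = 1 − 6×144 / (9×80)
  = 1 − 864/720 = 1 − 1.2000 ≈ -0.200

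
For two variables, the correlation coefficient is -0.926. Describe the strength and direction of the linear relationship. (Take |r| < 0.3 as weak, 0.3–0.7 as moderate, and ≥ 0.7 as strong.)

strong negative

r = -0.926 < 0 so the relationship is negative.
|r| = 0.926, which falls in the strong range.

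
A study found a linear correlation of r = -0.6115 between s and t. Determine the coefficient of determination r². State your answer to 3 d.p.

r² = (-0.6115)² = 0.374

0.374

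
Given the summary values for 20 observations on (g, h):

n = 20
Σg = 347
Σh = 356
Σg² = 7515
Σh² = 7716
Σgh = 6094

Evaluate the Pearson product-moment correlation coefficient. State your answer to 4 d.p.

r = (nΣgh − ΣgΣh) / √[(nΣg² − (Σg)²)(nΣh² − (Σh)²)]
Numerator: 20×6094 − 347×356 = -1652
Denominator: √[(150300 − 120409)(154320 − 126736)] = √[29891 × 27584] = 28714.3404
r = -1652 / 28714.3404 ≈ -0.0575

-0.0575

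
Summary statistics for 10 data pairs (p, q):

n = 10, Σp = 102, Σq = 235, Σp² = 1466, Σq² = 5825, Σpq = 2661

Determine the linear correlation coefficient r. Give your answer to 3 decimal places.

r = (nΣpq − ΣpΣq) / √[(nΣp² − (Σp)²)(nΣq² − (Σq)²)]
Numerator: 10×2661 − 102×235 = 2640
Denominator: √[(14660 − 10404)(58250 − 55225)] = √[4256 × 3025] = 3588.0914
r = 2640 / 3588.0914 ≈ 0.736

0.736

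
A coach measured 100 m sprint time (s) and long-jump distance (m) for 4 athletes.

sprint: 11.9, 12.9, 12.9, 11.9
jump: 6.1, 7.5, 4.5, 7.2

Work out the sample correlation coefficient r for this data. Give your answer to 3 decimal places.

-0.276

n = 4, Σx = 49.6, Σy = 25.3, Σx² = 616.04, Σy² = 165.55, Σxy = 313.07
nΣxy − ΣxΣy = 1252.28 − 1254.88 = -2.6
nΣx² − (Σx)² = 2464.16 − 2460.16 = 4; nΣy² − (Σy)² = 662.2 − 640.09 = 22.11
r = -2.6 / √(4 × 22.11) = -2.6 / 9.4043 ≈ -0.276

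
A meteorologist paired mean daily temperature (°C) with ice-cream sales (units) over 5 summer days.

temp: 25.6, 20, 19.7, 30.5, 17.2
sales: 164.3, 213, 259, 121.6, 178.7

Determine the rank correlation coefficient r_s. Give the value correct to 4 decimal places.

-0.7000

Rank temp: 4, 3, 2, 5, 1
Rank sales: 2, 4, 5, 1, 3
d = rank(temp) − rank(sales): 2, -1, -3, 4, -2; Σd² = 34
ρ = 1 − 6Σd² / [n(n²−1)] = 1 − 6×34 / (5×24) = 1 − 204/120 ≈ -0.7000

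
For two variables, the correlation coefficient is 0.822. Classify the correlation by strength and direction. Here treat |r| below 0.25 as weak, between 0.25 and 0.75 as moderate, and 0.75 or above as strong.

strong positive

r = 0.822 > 0 so the relationship is positive.
|r| = 0.822, which falls in the strong range.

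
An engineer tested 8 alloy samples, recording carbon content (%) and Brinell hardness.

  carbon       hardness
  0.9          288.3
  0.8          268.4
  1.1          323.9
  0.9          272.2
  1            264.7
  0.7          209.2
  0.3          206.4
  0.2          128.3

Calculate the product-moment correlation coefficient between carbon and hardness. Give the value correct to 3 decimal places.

0.918

n = 8, Σx = 5.9, Σy = 1961.4, Σx² = 5.09, Σy² = 507052.08, Σxy = 1574.18
nΣxy − ΣxΣy = 12593.44 − 11572.26 = 1021.18
nΣx² − (Σx)² = 40.72 − 34.81 = 5.91; nΣy² − (Σy)² = 4056416.64 − 3847089.96 = 209326.68
r = 1021.18 / √(5.91 × 209326.68) = 1021.18 / 1112.2593 ≈ 0.918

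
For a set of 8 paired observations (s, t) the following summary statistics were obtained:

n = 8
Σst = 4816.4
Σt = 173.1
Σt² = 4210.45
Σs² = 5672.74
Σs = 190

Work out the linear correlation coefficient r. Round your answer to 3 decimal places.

r = (nΣst − ΣsΣt) / √[(nΣs² − (Σs)²)(nΣt² − (Σt)²)]
Numerator: 8×4816.4 − 190×173.1 = 5642.2
Denominator: √[(45381.92 − 36100)(33683.6 − 29963.61)] = √[9281.92 × 3719.99] = 5876.1084
r = 5642.2 / 5876.1084 ≈ 0.960

0.960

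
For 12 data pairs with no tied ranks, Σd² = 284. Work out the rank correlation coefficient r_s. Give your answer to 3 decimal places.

0.007

ρ = 1 − 6Σd² / [n(n²−1)] = 1 − 6×284 / (12×143)
  = 1 − 1704/1716 = 1 − 0.9930 ≈ 0.007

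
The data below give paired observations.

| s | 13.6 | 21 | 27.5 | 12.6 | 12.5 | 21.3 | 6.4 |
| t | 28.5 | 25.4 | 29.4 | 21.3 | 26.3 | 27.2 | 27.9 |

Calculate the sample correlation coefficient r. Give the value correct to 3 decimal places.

0.274

n = 7, Σs = 114.9, Σt = 186, Σs² = 2191.87, Σt² = 4985.4, Σst = 3084.55
nΣst − ΣsΣt = 21591.85 − 21371.4 = 220.45
nΣs² − (Σs)² = 15343.09 − 13202.01 = 2141.08; nΣt² − (Σt)² = 34897.8 − 34596 = 301.8
r = 220.45 / √(2141.08 × 301.8) = 220.45 / 803.8519 ≈ 0.274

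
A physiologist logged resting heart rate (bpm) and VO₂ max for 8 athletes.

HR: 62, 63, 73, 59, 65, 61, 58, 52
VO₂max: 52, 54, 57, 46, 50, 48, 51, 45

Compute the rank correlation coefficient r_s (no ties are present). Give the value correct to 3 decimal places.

0.738

Rank HR: 5, 6, 8, 3, 7, 4, 2, 1
Rank VO₂max: 6, 7, 8, 2, 4, 3, 5, 1
d = rank(HR) − rank(VO₂max): -1, -1, 0, 1, 3, 1, -3, 0; Σd² = 22
ρ = 1 − 6Σd² / [n(n²−1)] = 1 − 6×22 / (8×63) = 1 − 132/504 ≈ 0.738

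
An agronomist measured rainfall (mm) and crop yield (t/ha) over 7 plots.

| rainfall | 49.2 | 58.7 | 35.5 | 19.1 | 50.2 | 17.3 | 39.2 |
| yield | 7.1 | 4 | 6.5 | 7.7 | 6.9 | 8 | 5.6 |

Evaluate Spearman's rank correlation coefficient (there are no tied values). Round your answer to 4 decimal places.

-0.7143

Rank rainfall: 5, 7, 3, 2, 6, 1, 4
Rank yield: 5, 1, 3, 6, 4, 7, 2
d = rank(rainfall) − rank(yield): 0, 6, 0, -4, 2, -6, 2; Σd² = 96
ρ = 1 − 6Σd² / [n(n²−1)] = 1 − 6×96 / (7×48) = 1 − 576/336 ≈ -0.7143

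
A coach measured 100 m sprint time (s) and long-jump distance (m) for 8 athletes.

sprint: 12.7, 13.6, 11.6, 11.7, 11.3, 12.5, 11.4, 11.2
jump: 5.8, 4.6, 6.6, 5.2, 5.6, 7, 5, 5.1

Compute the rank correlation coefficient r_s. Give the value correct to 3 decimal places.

0.071

Rank sprint: 7, 8, 4, 5, 2, 6, 3, 1
Rank jump: 6, 1, 7, 4, 5, 8, 2, 3
d = rank(sprint) − rank(jump): 1, 7, -3, 1, -3, -2, 1, -2; Σd² = 78
ρ = 1 − 6Σd² / [n(n²−1)] = 1 − 6×78 / (8×63) = 1 − 468/504 ≈ 0.071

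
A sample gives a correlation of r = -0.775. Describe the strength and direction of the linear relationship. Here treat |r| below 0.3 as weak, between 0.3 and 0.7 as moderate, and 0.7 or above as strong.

strong negative

r = -0.775 < 0 so the relationship is negative.
|r| = 0.775, which falls in the strong range.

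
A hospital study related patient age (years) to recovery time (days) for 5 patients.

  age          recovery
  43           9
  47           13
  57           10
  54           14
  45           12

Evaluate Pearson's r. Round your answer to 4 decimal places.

n = 5, Σx = 246, Σy = 58, Σx² = 12248, Σy² = 690, Σxy = 2864
nΣxy − ΣxΣy = 14320 − 14268 = 52
nΣx² − (Σx)² = 61240 − 60516 = 724; nΣy² − (Σy)² = 3450 − 3364 = 86
r = 52 / √(724 × 86) = 52 / 249.5276 ≈ 0.2084

0.2084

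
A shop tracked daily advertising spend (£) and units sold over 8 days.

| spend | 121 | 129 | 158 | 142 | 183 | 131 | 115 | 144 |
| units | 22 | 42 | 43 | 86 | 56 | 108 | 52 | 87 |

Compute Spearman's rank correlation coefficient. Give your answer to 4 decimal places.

Rank spend: 2, 3, 7, 5, 8, 4, 1, 6
Rank units: 1, 2, 3, 6, 5, 8, 4, 7
d = rank(spend) − rank(units): 1, 1, 4, -1, 3, -4, -3, -1; Σd² = 54
ρ = 1 − 6Σd² / [n(n²−1)] = 1 − 6×54 / (8×63) = 1 − 324/504 ≈ 0.3571

0.3571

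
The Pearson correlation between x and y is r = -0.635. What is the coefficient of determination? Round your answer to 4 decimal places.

r² = (-0.635)² = 0.4032

0.4032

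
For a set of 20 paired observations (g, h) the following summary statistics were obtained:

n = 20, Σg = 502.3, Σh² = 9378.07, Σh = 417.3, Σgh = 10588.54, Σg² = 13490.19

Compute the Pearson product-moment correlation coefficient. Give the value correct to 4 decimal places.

r = (nΣgh − ΣgΣh) / √[(nΣg² − (Σg)²)(nΣh² − (Σh)²)]
Numerator: 20×10588.54 − 502.3×417.3 = 2161.01
Denominator: √[(269803.8 − 252305.29)(187561.4 − 174139.29)] = √[17498.51 × 13422.11] = 15325.3687
r = 2161.01 / 15325.3687 ≈ 0.1410

0.1410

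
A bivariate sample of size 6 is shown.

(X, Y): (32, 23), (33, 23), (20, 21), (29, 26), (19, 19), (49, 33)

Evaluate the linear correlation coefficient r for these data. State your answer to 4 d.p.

n = 6, ΣX = 182, ΣY = 145, ΣX² = 6116, ΣY² = 3625, ΣXY = 4647
nΣXY − ΣXΣY = 27882 − 26390 = 1492
nΣX² − (ΣX)² = 36696 − 33124 = 3572; nΣY² − (ΣY)² = 21750 − 21025 = 725
r = 1492 / √(3572 × 725) = 1492 / 1609.2545 ≈ 0.9271

0.9271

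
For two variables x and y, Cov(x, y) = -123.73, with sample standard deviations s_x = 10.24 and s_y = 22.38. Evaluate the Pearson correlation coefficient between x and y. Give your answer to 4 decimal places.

-0.5399

r = Cov(x,y) / (s_x · s_y) = -123.73 / (10.24 × 22.38)
  = -123.73 / 229.1712 ≈ -0.5399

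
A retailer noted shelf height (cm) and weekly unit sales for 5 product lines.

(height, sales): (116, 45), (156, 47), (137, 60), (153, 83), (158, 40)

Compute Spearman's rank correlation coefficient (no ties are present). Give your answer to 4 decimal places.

Rank height: 1, 4, 2, 3, 5
Rank sales: 2, 3, 4, 5, 1
d = rank(height) − rank(sales): -1, 1, -2, -2, 4; Σd² = 26
ρ = 1 − 6Σd² / [n(n²−1)] = 1 − 6×26 / (5×24) = 1 − 156/120 ≈ -0.3000

-0.3000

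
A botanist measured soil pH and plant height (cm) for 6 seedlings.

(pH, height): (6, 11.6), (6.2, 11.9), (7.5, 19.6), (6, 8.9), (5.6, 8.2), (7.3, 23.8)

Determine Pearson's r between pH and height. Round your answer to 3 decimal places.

0.945

n = 6, Σx = 38.6, Σy = 84, Σx² = 251.34, Σy² = 1373.22, Σxy = 563.44
nΣxy − ΣxΣy = 3380.64 − 3242.4 = 138.24
nΣx² − (Σx)² = 1508.04 − 1489.96 = 18.08; nΣy² − (Σy)² = 8239.32 − 7056 = 1183.32
r = 138.24 / √(18.08 × 1183.32) = 138.24 / 146.2683 ≈ 0.945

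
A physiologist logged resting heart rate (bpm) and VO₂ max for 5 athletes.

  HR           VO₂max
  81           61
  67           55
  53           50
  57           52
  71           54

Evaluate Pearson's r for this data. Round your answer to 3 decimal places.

n = 5, Σx = 329, Σy = 272, Σx² = 22149, Σy² = 14866, Σxy = 18074
nΣxy − ΣxΣy = 90370 − 89488 = 882
nΣx² − (Σx)² = 110745 − 108241 = 2504; nΣy² − (Σy)² = 74330 − 73984 = 346
r = 882 / √(2504 × 346) = 882 / 930.7975 ≈ 0.948

0.948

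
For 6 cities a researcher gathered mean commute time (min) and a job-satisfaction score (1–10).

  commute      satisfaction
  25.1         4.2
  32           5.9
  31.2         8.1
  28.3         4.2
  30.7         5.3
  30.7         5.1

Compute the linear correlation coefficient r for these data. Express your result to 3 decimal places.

n = 6, Σx = 178, Σy = 32.8, Σx² = 5313.32, Σy² = 189.8, Σxy = 985.08
nΣxy − ΣxΣy = 5910.48 − 5838.4 = 72.08
nΣx² − (Σx)² = 31879.92 − 31684 = 195.92; nΣy² − (Σy)² = 1138.8 − 1075.84 = 62.96
r = 72.08 / √(195.92 × 62.96) = 72.08 / 111.0636 ≈ 0.649

0.649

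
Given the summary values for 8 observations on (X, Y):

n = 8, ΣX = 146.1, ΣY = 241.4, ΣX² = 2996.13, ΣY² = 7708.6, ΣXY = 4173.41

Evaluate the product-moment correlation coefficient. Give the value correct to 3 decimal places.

r = (nΣXY − ΣXΣY) / √[(nΣX² − (ΣX)²)(nΣY² − (ΣY)²)]
Numerator: 8×4173.41 − 146.1×241.4 = -1881.26
Denominator: √[(23969.04 − 21345.21)(61668.8 − 58273.96)] = √[2623.83 × 3394.84] = 2984.5407
r = -1881.26 / 2984.5407 ≈ -0.630

-0.630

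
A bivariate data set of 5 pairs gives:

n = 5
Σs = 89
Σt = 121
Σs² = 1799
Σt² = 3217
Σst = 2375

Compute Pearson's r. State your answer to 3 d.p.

0.888

r = (nΣst − ΣsΣt) / √[(nΣs² − (Σs)²)(nΣt² − (Σt)²)]
Numerator: 5×2375 − 89×121 = 1106
Denominator: √[(8995 − 7921)(16085 − 14641)] = √[1074 × 1444] = 1245.3337
r = 1106 / 1245.3337 ≈ 0.888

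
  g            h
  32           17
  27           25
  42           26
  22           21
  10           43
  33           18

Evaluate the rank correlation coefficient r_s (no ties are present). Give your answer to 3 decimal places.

Rank g: 4, 3, 6, 2, 1, 5
Rank h: 1, 4, 5, 3, 6, 2
d = rank(g) − rank(h): 3, -1, 1, -1, -5, 3; Σd² = 46
ρ = 1 − 6Σd² / [n(n²−1)] = 1 − 6×46 / (6×35) = 1 − 276/210 ≈ -0.314

-0.314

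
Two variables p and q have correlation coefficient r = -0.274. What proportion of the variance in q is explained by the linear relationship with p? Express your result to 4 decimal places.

0.0751

r² = (-0.274)² = 0.0751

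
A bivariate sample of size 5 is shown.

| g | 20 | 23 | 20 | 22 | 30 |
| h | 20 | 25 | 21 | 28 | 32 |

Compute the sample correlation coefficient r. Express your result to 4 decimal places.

n = 5, Σg = 115, Σh = 126, Σg² = 2713, Σh² = 3274, Σgh = 2971
nΣgh − ΣgΣh = 14855 − 14490 = 365
nΣg² − (Σg)² = 13565 − 13225 = 340; nΣh² − (Σh)² = 16370 − 15876 = 494
r = 365 / √(340 × 494) = 365 / 409.8292 ≈ 0.8906

0.8906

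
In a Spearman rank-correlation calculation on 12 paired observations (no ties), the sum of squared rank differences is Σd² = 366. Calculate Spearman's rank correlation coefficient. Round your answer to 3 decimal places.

-0.280

ρ = 1 − 6Σd² / [n(n²−1)] = 1 − 6×366 / (12×143)
  = 1 − 2196/1716 = 1 − 1.2797 ≈ -0.280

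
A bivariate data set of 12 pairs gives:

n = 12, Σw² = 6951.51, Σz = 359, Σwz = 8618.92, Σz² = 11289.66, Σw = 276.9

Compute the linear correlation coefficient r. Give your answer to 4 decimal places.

r = (nΣwz − ΣwΣz) / √[(nΣw² − (Σw)²)(nΣz² − (Σz)²)]
Numerator: 12×8618.92 − 276.9×359 = 4019.94
Denominator: √[(83418.12 − 76673.61)(135475.92 − 128881)] = √[6744.51 × 6594.92] = 6669.2956
r = 4019.94 / 6669.2956 ≈ 0.6028

0.6028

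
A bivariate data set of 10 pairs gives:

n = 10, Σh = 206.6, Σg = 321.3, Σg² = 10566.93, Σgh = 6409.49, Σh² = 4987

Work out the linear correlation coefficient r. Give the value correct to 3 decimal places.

-0.546

r = (nΣgh − ΣgΣh) / √[(nΣg² − (Σg)²)(nΣh² − (Σh)²)]
Numerator: 10×6409.49 − 321.3×206.6 = -2285.68
Denominator: √[(105669.3 − 103233.69)(49870 − 42683.56)] = √[2435.61 × 7186.44] = 4183.7023
r = -2285.68 / 4183.7023 ≈ -0.546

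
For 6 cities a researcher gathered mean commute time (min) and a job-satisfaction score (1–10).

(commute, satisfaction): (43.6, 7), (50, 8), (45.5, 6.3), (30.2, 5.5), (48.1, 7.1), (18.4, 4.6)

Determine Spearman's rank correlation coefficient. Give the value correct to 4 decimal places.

Rank commute: 3, 6, 4, 2, 5, 1
Rank satisfaction: 4, 6, 3, 2, 5, 1
d = rank(commute) − rank(satisfaction): -1, 0, 1, 0, 0, 0; Σd² = 2
ρ = 1 − 6Σd² / [n(n²−1)] = 1 − 6×2 / (6×35) = 1 − 12/210 ≈ 0.9429

0.9429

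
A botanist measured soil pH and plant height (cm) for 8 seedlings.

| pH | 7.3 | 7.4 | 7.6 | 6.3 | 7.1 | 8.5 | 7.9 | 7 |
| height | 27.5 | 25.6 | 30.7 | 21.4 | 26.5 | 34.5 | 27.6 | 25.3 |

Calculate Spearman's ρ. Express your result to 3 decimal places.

Rank pH: 4, 5, 6, 1, 3, 8, 7, 2
Rank height: 5, 3, 7, 1, 4, 8, 6, 2
d = rank(pH) − rank(height): -1, 2, -1, 0, -1, 0, 1, 0; Σd² = 8
ρ = 1 − 6Σd² / [n(n²−1)] = 1 − 6×8 / (8×63) = 1 − 48/504 ≈ 0.905

0.905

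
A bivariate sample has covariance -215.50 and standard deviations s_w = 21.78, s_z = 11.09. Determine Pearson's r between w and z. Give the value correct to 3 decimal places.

r = Cov(w,z) / (s_w · s_z) = -215.50 / (21.78 × 11.09)
  = -215.50 / 241.5402 ≈ -0.892

-0.892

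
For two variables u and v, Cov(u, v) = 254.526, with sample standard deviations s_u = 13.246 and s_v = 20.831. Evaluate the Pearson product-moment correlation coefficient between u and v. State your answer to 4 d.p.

0.9224

r = Cov(u,v) / (s_u · s_v) = 254.526 / (13.246 × 20.831)
  = 254.526 / 275.9274 ≈ 0.9224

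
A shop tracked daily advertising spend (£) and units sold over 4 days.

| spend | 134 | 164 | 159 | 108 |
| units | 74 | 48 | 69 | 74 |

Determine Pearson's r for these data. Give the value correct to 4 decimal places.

-0.7103

n = 4, Σx = 565, Σy = 265, Σx² = 81797, Σy² = 18017, Σxy = 36751
nΣxy − ΣxΣy = 147004 − 149725 = -2721
nΣx² − (Σx)² = 327188 − 319225 = 7963; nΣy² − (Σy)² = 72068 − 70225 = 1843
r = -2721 / √(7963 × 1843) = -2721 / 3830.9019 ≈ -0.7103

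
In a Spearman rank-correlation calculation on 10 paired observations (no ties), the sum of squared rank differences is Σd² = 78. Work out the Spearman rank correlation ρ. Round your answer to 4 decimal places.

ρ = 1 − 6Σd² / [n(n²−1)] = 1 − 6×78 / (10×99)
  = 1 − 468/990 = 1 − 0.47273 ≈ 0.5273

0.5273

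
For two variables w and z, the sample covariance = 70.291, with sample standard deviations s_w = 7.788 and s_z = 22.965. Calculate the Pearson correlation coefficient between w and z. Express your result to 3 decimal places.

0.393

r = Cov(w,z) / (s_w · s_z) = 70.291 / (7.788 × 22.965)
  = 70.291 / 178.8514 ≈ 0.393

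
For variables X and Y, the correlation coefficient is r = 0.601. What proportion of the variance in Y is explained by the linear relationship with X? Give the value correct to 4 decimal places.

r² = (0.601)² = 0.3612

0.3612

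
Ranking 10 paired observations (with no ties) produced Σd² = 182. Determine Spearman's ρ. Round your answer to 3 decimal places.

ρ = 1 − 6Σd² / [n(n²−1)] = 1 − 6×182 / (10×99)
  = 1 − 1092/990 = 1 − 1.1030 ≈ -0.103

-0.103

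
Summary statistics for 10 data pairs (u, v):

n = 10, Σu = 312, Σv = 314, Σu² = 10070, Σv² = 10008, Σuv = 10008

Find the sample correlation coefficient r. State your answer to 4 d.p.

r = (nΣuv − ΣuΣv) / √[(nΣu² − (Σu)²)(nΣv² − (Σv)²)]
Numerator: 10×10008 − 312×314 = 2112
Denominator: √[(100700 − 97344)(100080 − 98596)] = √[3356 × 1484] = 2231.6595
r = 2112 / 2231.6595 ≈ 0.9464

0.9464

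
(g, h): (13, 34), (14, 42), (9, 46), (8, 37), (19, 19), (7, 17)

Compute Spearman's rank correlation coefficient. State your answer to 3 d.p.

Rank g: 4, 5, 3, 2, 6, 1
Rank h: 3, 5, 6, 4, 2, 1
d = rank(g) − rank(h): 1, 0, -3, -2, 4, 0; Σd² = 30
ρ = 1 − 6Σd² / [n(n²−1)] = 1 − 6×30 / (6×35) = 1 − 180/210 ≈ 0.143

0.143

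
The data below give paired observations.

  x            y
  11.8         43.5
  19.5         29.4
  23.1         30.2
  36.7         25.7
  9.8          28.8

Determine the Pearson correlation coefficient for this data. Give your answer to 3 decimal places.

n = 5, Σx = 100.9, Σy = 157.6, Σx² = 2496.03, Σy² = 5158.58, Σxy = 3009.65
nΣxy − ΣxΣy = 15048.25 − 15901.84 = -853.59
nΣx² − (Σx)² = 12480.15 − 10180.81 = 2299.34; nΣy² − (Σy)² = 25792.9 − 24837.76 = 955.14
r = -853.59 / √(2299.34 × 955.14) = -853.59 / 1481.9553 ≈ -0.576

-0.576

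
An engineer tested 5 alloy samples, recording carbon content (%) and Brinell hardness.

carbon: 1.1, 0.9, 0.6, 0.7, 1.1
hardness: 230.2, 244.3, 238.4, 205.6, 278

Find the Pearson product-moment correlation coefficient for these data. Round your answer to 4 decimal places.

n = 5, Σx = 4.4, Σy = 1196.5, Σx² = 4.08, Σy² = 289064.45, Σxy = 1065.85
nΣxy − ΣxΣy = 5329.25 − 5264.6 = 64.65
nΣx² − (Σx)² = 20.4 − 19.36 = 1.04; nΣy² − (Σy)² = 1445322.25 − 1431612.25 = 13710
r = 64.65 / √(1.04 × 13710) = 64.65 / 119.4085 ≈ 0.5414

0.5414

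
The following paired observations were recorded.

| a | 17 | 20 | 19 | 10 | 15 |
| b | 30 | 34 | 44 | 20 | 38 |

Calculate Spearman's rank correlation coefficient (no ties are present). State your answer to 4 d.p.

Rank a: 3, 5, 4, 1, 2
Rank b: 2, 3, 5, 1, 4
d = rank(a) − rank(b): 1, 2, -1, 0, -2; Σd² = 10
ρ = 1 − 6Σd² / [n(n²−1)] = 1 − 6×10 / (5×24) = 1 − 60/120 ≈ 0.5000

0.5000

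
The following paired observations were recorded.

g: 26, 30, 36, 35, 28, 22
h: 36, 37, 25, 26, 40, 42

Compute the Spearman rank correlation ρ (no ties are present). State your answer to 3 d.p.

-0.829

Rank g: 2, 4, 6, 5, 3, 1
Rank h: 3, 4, 1, 2, 5, 6
d = rank(g) − rank(h): -1, 0, 5, 3, -2, -5; Σd² = 64
ρ = 1 − 6Σd² / [n(n²−1)] = 1 − 6×64 / (6×35) = 1 − 384/210 ≈ -0.829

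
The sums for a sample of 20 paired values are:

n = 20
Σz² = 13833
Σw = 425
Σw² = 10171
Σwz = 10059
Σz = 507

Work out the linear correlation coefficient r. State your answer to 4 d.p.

-0.6761

r = (nΣwz − ΣwΣz) / √[(nΣw² − (Σw)²)(nΣz² − (Σz)²)]
Numerator: 20×10059 − 425×507 = -14295
Denominator: √[(203420 − 180625)(276660 − 257049)] = √[22795 × 19611] = 21143.1489
r = -14295 / 21143.1489 ≈ -0.6761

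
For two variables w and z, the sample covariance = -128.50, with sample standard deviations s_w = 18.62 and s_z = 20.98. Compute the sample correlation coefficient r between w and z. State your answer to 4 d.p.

r = Cov(w,z) / (s_w · s_z) = -128.50 / (18.62 × 20.98)
  = -128.50 / 390.6476 ≈ -0.3289

-0.3289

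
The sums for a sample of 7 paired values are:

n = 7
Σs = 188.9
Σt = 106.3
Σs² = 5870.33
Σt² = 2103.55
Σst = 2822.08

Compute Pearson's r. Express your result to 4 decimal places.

-0.0756

r = (nΣst − ΣsΣt) / √[(nΣs² − (Σs)²)(nΣt² − (Σt)²)]
Numerator: 7×2822.08 − 188.9×106.3 = -325.51
Denominator: √[(41092.31 − 35683.21)(14724.85 − 11299.69)] = √[5409.1 × 3425.16] = 4304.3040
r = -325.51 / 4304.3040 ≈ -0.0756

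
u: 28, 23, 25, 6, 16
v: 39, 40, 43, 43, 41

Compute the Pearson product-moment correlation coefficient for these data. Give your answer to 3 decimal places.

n = 5, Σu = 98, Σv = 206, Σu² = 2230, Σv² = 8500, Σuv = 4001
nΣuv − ΣuΣv = 20005 − 20188 = -183
nΣu² − (Σu)² = 11150 − 9604 = 1546; nΣv² − (Σv)² = 42500 − 42436 = 64
r = -183 / √(1546 × 64) = -183 / 314.5537 ≈ -0.582

-0.582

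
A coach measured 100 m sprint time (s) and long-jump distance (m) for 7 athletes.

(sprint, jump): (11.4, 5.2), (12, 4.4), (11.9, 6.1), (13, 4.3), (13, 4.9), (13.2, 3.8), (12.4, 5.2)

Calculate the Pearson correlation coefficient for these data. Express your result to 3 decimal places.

n = 7, Σx = 86.9, Σy = 33.9, Σx² = 1081.57, Σy² = 167.59, Σxy = 418.91
nΣxy − ΣxΣy = 2932.37 − 2945.91 = -13.54
nΣx² − (Σx)² = 7570.99 − 7551.61 = 19.38; nΣy² − (Σy)² = 1173.13 − 1149.21 = 23.92
r = -13.54 / √(19.38 × 23.92) = -13.54 / 21.5307 ≈ -0.629

-0.629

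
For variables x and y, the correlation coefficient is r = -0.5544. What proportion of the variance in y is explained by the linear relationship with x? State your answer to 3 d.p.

0.307

r² = (-0.5544)² = 0.307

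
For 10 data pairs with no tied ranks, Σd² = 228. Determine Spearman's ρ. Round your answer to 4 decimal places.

-0.3818

ρ = 1 − 6Σd² / [n(n²−1)] = 1 − 6×228 / (10×99)
  = 1 − 1368/990 = 1 − 1.38182 ≈ -0.3818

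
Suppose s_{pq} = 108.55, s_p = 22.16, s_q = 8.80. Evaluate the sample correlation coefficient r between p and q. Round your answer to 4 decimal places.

0.5566

r = Cov(p,q) / (s_p · s_q) = 108.55 / (22.16 × 8.80)
  = 108.55 / 195.0080 ≈ 0.5566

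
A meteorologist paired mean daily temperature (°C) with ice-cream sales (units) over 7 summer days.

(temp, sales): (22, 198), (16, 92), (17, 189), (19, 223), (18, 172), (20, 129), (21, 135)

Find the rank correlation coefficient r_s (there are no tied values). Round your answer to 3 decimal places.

0.321

Rank temp: 7, 1, 2, 4, 3, 5, 6
Rank sales: 6, 1, 5, 7, 4, 2, 3
d = rank(temp) − rank(sales): 1, 0, -3, -3, -1, 3, 3; Σd² = 38
ρ = 1 − 6Σd² / [n(n²−1)] = 1 − 6×38 / (7×48) = 1 − 228/336 ≈ 0.321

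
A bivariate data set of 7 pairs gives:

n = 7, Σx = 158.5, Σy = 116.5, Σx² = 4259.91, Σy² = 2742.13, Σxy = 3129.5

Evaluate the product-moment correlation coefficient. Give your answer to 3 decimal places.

0.670

r = (nΣxy − ΣxΣy) / √[(nΣx² − (Σx)²)(nΣy² − (Σy)²)]
Numerator: 7×3129.5 − 158.5×116.5 = 3441.25
Denominator: √[(29819.37 − 25122.25)(19194.91 − 13572.25)] = √[4697.12 × 5622.66] = 5139.0961
r = 3441.25 / 5139.0961 ≈ 0.670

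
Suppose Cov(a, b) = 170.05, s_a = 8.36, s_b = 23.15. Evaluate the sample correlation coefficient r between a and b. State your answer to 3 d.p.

0.879

r = Cov(a,b) / (s_a · s_b) = 170.05 / (8.36 × 23.15)
  = 170.05 / 193.5340 ≈ 0.879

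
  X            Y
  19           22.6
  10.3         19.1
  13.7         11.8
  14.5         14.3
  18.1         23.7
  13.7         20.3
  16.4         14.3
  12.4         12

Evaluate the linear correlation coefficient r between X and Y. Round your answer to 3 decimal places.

n = 8, ΣX = 118.1, ΣY = 138.1, ΣX² = 1803.05, ΣY² = 2541.57, ΣXY = 2085.54
nΣXY − ΣXΣY = 16684.32 − 16309.61 = 374.71
nΣX² − (ΣX)² = 14424.4 − 13947.61 = 476.79; nΣY² − (ΣY)² = 20332.56 − 19071.61 = 1260.95
r = 374.71 / √(476.79 × 1260.95) = 374.71 / 775.3763 ≈ 0.483

0.483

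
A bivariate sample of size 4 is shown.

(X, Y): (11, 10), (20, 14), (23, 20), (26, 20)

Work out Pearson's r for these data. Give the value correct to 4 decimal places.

0.9449

n = 4, ΣX = 80, ΣY = 64, ΣX² = 1726, ΣY² = 1096, ΣXY = 1370
nΣXY − ΣXΣY = 5480 − 5120 = 360
nΣX² − (ΣX)² = 6904 − 6400 = 504; nΣY² − (ΣY)² = 4384 − 4096 = 288
r = 360 / √(504 × 288) = 360 / 380.9882 ≈ 0.9449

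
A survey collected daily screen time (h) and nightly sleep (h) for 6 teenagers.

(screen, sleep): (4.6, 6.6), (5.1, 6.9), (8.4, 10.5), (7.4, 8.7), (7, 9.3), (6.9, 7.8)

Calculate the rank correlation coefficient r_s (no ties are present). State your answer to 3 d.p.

0.943

Rank screen: 1, 2, 6, 5, 4, 3
Rank sleep: 1, 2, 6, 4, 5, 3
d = rank(screen) − rank(sleep): 0, 0, 0, 1, -1, 0; Σd² = 2
ρ = 1 − 6Σd² / [n(n²−1)] = 1 − 6×2 / (6×35) = 1 − 12/210 ≈ 0.943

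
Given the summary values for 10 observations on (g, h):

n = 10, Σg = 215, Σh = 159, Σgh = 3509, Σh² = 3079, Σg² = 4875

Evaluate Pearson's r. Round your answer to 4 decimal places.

0.2427

r = (nΣgh − ΣgΣh) / √[(nΣg² − (Σg)²)(nΣh² − (Σh)²)]
Numerator: 10×3509 − 215×159 = 905
Denominator: √[(48750 − 46225)(30790 − 25281)] = √[2525 × 5509] = 3729.6414
r = 905 / 3729.6414 ≈ 0.2427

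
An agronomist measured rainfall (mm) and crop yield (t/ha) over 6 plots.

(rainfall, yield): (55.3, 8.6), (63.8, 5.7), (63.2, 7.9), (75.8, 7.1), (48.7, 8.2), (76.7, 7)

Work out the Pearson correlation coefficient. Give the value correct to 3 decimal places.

-0.542

n = 6, Σx = 383.5, Σy = 44.5, Σx² = 25122.99, Σy² = 335.51, Σxy = 2812.94
nΣxy − ΣxΣy = 16877.64 − 17065.75 = -188.11
nΣx² − (Σx)² = 150737.94 − 147072.25 = 3665.69; nΣy² − (Σy)² = 2013.06 − 1980.25 = 32.81
r = -188.11 / √(3665.69 × 32.81) = -188.11 / 346.8015 ≈ -0.542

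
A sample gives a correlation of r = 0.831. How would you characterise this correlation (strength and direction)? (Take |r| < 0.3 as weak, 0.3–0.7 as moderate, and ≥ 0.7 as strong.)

strong positive

r = 0.831 > 0 so the relationship is positive.
|r| = 0.831, which falls in the strong range.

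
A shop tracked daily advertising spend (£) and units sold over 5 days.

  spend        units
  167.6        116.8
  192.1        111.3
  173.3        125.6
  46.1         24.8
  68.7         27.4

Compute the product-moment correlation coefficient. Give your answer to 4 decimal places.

0.9719

n = 5, Σx = 647.8, Σy = 405.9, Σx² = 101869.96, Σy² = 43171.09, Σxy = 65748.55
nΣxy − ΣxΣy = 328742.75 − 262942.02 = 65800.73
nΣx² − (Σx)² = 509349.8 − 419644.84 = 89704.96; nΣy² − (Σy)² = 215855.45 − 164754.81 = 51100.64
r = 65800.73 / √(89704.96 × 51100.64) = 65800.73 / 67705.1022 ≈ 0.9719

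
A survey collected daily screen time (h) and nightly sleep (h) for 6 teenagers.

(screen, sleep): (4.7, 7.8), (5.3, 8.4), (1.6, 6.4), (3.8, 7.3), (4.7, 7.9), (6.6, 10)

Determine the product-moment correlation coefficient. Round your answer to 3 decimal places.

n = 6, Σx = 26.7, Σy = 47.8, Σx² = 132.83, Σy² = 388.06, Σxy = 222.29
nΣxy − ΣxΣy = 1333.74 − 1276.26 = 57.48
nΣx² − (Σx)² = 796.98 − 712.89 = 84.09; nΣy² − (Σy)² = 2328.36 − 2284.84 = 43.52
r = 57.48 / √(84.09 × 43.52) = 57.48 / 60.4946 ≈ 0.950

0.950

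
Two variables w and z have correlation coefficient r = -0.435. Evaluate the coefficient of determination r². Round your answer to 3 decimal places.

0.189

r² = (-0.435)² = 0.189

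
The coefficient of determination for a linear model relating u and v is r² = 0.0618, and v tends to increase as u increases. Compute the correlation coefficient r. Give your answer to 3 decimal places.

|r| = √0.0618 = 0.249
The association is positive, so r = 0.249.

0.249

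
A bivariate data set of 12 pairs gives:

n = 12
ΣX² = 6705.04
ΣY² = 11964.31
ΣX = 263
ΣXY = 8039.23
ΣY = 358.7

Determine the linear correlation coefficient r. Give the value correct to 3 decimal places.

0.164

r = (nΣXY − ΣXΣY) / √[(nΣX² − (ΣX)²)(nΣY² − (ΣY)²)]
Numerator: 12×8039.23 − 263×358.7 = 2132.66
Denominator: √[(80460.48 − 69169)(143571.72 − 128665.69)] = √[11291.48 × 14906.03] = 12973.4783
r = 2132.66 / 12973.4783 ≈ 0.164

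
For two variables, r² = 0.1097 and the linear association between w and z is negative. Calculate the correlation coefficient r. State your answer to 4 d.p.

-0.3312

|r| = √0.1097 = 0.3312
The association is negative, so r = −0.3312.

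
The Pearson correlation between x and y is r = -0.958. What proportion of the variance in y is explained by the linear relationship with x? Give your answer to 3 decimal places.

r² = (-0.958)² = 0.918

0.918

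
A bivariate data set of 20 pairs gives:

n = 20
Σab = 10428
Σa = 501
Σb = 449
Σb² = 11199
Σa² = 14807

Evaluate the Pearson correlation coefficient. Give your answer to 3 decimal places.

r = (nΣab − ΣaΣb) / √[(nΣa² − (Σa)²)(nΣb² − (Σb)²)]
Numerator: 20×10428 − 501×449 = -16389
Denominator: √[(296140 − 251001)(223980 − 201601)] = √[45139 × 22379] = 31783.1037
r = -16389 / 31783.1037 ≈ -0.516

-0.516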